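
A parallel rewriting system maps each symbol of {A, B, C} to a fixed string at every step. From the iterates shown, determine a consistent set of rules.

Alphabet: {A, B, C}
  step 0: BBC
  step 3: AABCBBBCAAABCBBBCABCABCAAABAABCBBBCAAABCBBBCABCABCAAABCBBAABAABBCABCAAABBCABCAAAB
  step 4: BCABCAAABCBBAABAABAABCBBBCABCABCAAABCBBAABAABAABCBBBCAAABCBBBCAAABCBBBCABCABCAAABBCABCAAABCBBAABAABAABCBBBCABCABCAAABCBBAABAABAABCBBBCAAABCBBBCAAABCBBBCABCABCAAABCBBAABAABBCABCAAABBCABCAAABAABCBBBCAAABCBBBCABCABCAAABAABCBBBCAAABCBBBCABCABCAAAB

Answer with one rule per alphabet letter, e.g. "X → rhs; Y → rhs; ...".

A->BCA, B->AAB, C->CBB

  step 3 ⇒ step 4: AABCBBBCAAABCBBBCABCABCAAABAABCBBBCAAABCBBBCABCABCAAABCBBAABAABBCABCAAABBCABCAAAB ⇒ BCA·BCA·AAB·CBB·AAB·AAB·AAB·CBB·BCA·BCA·BCA·AAB·CBB·AAB·AAB·AAB·CBB·BCA·AAB·CBB·BCA·AAB·CBB·BCA·BCA·BCA·AAB·BCA·BCA·AAB·CBB·AAB·AAB·AAB·CBB·BCA·BCA·BCA·AAB·CBB·AAB·AAB·AAB·CBB·BCA·AAB·CBB·BCA·AAB·CBB·BCA·BCA·BCA·AAB·CBB·AAB·AAB·BCA·BCA·AAB·BCA·BCA·AAB·AAB·CBB·BCA·AAB·CBB·BCA·BCA·BCA·AAB·AAB·CBB·BCA·AAB·CBB·BCA·BCA·BCA·AAB
    A ↦ BCA
    B ↦ AAB
    C ↦ CBB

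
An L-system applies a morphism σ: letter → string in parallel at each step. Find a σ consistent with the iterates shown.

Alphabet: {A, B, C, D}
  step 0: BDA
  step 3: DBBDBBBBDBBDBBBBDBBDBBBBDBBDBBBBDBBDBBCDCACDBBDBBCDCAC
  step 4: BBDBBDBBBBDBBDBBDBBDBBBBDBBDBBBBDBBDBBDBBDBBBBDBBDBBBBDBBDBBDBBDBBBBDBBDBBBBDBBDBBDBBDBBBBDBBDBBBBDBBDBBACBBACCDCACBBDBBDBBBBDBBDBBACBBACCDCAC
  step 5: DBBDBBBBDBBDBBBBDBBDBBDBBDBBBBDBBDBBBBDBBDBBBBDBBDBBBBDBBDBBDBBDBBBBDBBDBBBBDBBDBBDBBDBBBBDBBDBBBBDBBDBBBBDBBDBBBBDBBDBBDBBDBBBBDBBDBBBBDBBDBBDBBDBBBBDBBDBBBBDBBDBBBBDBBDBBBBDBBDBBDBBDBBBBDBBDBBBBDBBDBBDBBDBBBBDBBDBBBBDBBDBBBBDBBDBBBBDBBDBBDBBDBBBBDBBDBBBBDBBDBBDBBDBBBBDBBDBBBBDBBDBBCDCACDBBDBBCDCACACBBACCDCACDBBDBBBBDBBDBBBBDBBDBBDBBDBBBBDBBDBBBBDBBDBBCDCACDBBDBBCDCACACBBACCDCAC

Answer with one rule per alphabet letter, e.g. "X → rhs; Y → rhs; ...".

  step 4 ⇒ step 5: BBDBBDBBBBDBBDBBDBBDBBBBDBBDBBBBDBBDBBDBBDBBBBDBBDBBBBDBBDBBDBBDBBBBDBBDBBBBDBBDBBDBBDBBBBDBBDBBBBDBBDBBACBBACCDCACBBDBBDBBBBDBBDBBACBBACCDCAC ⇒ DBB·DBB·BB·DBB·DBB·BB·DBB·DBB·DBB·DBB·BB·DBB·DBB·BB·DBB·DBB·BB·DBB·DBB·BB·DBB·DBB·DBB·DBB·BB·DBB·DBB·BB·DBB·DBB·DBB·DBB·BB·DBB·DBB·BB·DBB·DBB·BB·DBB·DBB·BB·DBB·DBB·DBB·DBB·BB·DBB·DBB·BB·DBB·DBB·DBB·DBB·BB·DBB·DBB·BB·DBB·DBB·BB·DBB·DBB·BB·DBB·DBB·DBB·DBB·BB·DBB·DBB·BB·DBB·DBB·DBB·DBB·BB·DBB·DBB·BB·DBB·DBB·BB·DBB·DBB·BB·DBB·DBB·DBB·DBB·BB·DBB·DBB·BB·DBB·DBB·DBB·DBB·BB·DBB·DBB·BB·DBB·DBB·CDC·AC·DBB·DBB·CDC·AC·AC·BB·AC·CDC·AC·DBB·DBB·BB·DBB·DBB·BB·DBB·DBB·DBB·DBB·BB·DBB·DBB·BB·DBB·DBB·CDC·AC·DBB·DBB·CDC·AC·AC·BB·AC·CDC·AC
    A ↦ CDC
    B ↦ DBB
    C ↦ AC
    D ↦ BB

A->CDC, B->DBB, C->AC, D->BB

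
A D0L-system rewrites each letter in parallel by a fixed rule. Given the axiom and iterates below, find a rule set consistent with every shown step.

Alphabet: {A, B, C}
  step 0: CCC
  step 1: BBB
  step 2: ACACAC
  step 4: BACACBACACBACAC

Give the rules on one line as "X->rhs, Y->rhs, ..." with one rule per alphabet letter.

A->CB, B->AC, C->B

  step 1 ⇒ step 2: BBB ⇒ AC·AC·AC
    B ↦ AC
    A ↦ CB  (constrained at step 2)
  step 0 ⇒ step 1: CCC ⇒ B·B·B
    C ↦ B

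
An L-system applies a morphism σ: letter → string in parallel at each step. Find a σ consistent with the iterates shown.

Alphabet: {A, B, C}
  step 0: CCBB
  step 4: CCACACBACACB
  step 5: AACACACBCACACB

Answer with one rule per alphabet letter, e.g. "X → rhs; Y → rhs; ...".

A->C, B->CB, C->A

  step 4 ⇒ step 5: CCACACBACACB ⇒ A·A·C·A·C·A·CB·C·A·C·A·CB
    A ↦ C
    B ↦ CB
    C ↦ A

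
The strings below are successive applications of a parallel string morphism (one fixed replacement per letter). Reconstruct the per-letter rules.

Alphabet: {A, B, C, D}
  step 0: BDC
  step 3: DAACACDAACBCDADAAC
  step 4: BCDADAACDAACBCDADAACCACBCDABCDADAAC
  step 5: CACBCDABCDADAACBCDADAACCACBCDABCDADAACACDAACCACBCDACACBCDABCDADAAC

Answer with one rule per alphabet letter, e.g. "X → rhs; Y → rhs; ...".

  step 4 ⇒ step 5: BCDADAACDAACBCDADAACCACBCDABCDADAAC ⇒ C·AC·BC·DA·BC·DA·DA·AC·BC·DA·DA·AC·C·AC·BC·DA·BC·DA·DA·AC·AC·DA·AC·C·AC·BC·DA·C·AC·BC·DA·BC·DA·DA·AC
    A ↦ DA
    B ↦ C
    C ↦ AC
    D ↦ BC

A->DA, B->C, C->AC, D->BC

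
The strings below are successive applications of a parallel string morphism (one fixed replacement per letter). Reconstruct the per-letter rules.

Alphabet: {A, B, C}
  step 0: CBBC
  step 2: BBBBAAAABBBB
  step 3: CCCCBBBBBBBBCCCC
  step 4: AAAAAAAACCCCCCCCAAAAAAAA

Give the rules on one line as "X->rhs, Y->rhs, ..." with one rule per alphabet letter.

A->BB, B->C, C->AA

  step 3 ⇒ step 4: CCCCBBBBBBBBCCCC ⇒ AA·AA·AA·AA·C·C·C·C·C·C·C·C·AA·AA·AA·AA
    B ↦ C
    C ↦ AA
  step 2 ⇒ step 3: BBBBAAAABBBB ⇒ C·C·C·C·BB·BB·BB·BB·C·C·C·C
    A ↦ BB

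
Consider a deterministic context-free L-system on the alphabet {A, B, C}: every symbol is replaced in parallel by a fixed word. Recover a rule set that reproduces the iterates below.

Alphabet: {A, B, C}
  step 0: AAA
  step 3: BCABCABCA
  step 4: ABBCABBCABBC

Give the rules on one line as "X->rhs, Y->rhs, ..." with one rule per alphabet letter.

A->BC, B->A, C->B

  step 3 ⇒ step 4: BCABCABCA ⇒ A·B·BC·A·B·BC·A·B·BC
    A ↦ BC
    B ↦ A
    C ↦ B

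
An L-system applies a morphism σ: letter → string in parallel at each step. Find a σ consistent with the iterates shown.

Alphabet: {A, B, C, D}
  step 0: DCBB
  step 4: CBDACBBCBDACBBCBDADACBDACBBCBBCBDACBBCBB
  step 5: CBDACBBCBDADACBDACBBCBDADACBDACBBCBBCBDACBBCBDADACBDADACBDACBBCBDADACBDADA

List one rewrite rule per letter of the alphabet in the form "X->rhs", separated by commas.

  step 4 ⇒ step 5: CBDACBBCBDACBBCBDADACBDACBBCBBCBDACBBCBB ⇒ CB·DA·C·BB·CB·DA·DA·CB·DA·C·BB·CB·DA·DA·CB·DA·C·BB·C·BB·CB·DA·C·BB·CB·DA·DA·CB·DA·DA·CB·DA·C·BB·CB·DA·DA·CB·DA·DA
    A ↦ BB
    B ↦ DA
    C ↦ CB
    D ↦ C

A->BB, B->DA, C->CB, D->C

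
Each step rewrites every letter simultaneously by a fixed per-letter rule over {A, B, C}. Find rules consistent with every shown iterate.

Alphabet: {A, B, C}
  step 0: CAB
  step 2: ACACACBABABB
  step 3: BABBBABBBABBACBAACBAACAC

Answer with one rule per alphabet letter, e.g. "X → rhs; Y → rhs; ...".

A->BA, B->AC, C->BB

  step 2 ⇒ step 3: ACACACBABABB ⇒ BA·BB·BA·BB·BA·BB·AC·BA·AC·BA·AC·AC
    A ↦ BA
    B ↦ AC
    C ↦ BB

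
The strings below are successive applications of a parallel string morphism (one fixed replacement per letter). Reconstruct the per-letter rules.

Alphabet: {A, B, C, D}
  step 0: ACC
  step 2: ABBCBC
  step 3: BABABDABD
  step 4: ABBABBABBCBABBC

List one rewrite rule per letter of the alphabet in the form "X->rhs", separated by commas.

A->B, B->AB, C->D, D->BC

  step 3 ⇒ step 4: BABABDABD ⇒ AB·B·AB·B·AB·BC·B·AB·BC
    A ↦ B
    B ↦ AB
    D ↦ BC
  step 2 ⇒ step 3: ABBCBC ⇒ B·AB·AB·D·AB·D
    C ↦ D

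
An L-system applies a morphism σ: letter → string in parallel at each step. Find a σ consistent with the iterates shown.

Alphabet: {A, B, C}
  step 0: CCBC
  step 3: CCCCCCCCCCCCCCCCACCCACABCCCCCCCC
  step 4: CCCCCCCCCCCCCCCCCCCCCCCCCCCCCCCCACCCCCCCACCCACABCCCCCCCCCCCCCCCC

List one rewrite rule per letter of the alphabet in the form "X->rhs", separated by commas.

  step 3 ⇒ step 4: CCCCCCCCCCCCCCCCACCCACABCCCCCCCC ⇒ CC·CC·CC·CC·CC·CC·CC·CC·CC·CC·CC·CC·CC·CC·CC·CC·AC·CC·CC·CC·AC·CC·AC·AB·CC·CC·CC·CC·CC·CC·CC·CC
    A ↦ AC
    B ↦ AB
    C ↦ CC

A->AC, B->AB, C->CC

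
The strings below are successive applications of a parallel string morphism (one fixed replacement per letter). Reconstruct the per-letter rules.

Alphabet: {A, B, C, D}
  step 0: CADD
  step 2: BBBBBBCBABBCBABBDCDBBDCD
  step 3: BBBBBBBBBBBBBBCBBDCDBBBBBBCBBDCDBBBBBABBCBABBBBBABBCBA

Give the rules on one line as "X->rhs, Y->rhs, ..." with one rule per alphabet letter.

A->DCD, B->BB, C->BBC, D->BA

  step 2 ⇒ step 3: BBBBBBCBABBCBABBDCDBBDCD ⇒ BB·BB·BB·BB·BB·BB·BBC·BB·DCD·BB·BB·BBC·BB·DCD·BB·BB·BA·BBC·BA·BB·BB·BA·BBC·BA
    A ↦ DCD
    B ↦ BB
    C ↦ BBC
    D ↦ BA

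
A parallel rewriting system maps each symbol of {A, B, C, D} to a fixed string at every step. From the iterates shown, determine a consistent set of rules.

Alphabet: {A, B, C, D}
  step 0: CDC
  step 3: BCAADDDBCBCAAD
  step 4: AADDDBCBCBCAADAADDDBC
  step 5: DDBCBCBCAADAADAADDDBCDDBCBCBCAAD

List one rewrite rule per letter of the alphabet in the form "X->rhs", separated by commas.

  step 4 ⇒ step 5: AADDDBCBCBCAADAADDDBC ⇒ D·D·BC·BC·BC·A·AD·A·AD·A·AD·D·D·BC·D·D·BC·BC·BC·A·AD
    A ↦ D
    B ↦ A
    C ↦ AD
    D ↦ BC

A->D, B->A, C->AD, D->BC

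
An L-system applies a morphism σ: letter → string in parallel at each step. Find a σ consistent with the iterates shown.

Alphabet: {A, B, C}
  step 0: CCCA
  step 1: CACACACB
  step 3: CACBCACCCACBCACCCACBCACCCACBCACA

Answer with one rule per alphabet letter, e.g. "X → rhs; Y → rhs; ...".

A->CB, B->CC, C->CA

  step 0 ⇒ step 1: CCCA ⇒ CA·CA·CA·CB
    A ↦ CB
    C ↦ CA
    B ↦ CC  (constrained at step 1)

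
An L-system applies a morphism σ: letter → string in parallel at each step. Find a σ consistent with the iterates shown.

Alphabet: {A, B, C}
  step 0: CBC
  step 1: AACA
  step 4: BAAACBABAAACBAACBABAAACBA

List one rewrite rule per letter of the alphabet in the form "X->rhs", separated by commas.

  step 0 ⇒ step 1: CBC ⇒ A·AC·A
    B ↦ AC
    C ↦ A
    A ↦ BA  (constrained at step 1)

A->BA, B->AC, C->A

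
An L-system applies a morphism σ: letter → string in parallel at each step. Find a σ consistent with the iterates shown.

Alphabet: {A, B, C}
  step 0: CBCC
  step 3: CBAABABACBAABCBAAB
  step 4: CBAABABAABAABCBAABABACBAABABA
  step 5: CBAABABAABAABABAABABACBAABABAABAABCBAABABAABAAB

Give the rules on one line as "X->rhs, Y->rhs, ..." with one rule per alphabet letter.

  step 4 ⇒ step 5: CBAABABAABAABCBAABABACBAABABA ⇒ CB·A·AB·AB·A·AB·A·AB·AB·A·AB·AB·A·CB·A·AB·AB·A·AB·A·AB·CB·A·AB·AB·A·AB·A·AB
    A ↦ AB
    B ↦ A
    C ↦ CB

A->AB, B->A, C->CB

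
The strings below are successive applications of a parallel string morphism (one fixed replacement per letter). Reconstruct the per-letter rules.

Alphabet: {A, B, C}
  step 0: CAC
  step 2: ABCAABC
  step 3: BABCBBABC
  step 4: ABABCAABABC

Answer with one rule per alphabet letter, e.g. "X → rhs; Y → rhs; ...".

  step 3 ⇒ step 4: BABCBBABC ⇒ A·B·A·BC·A·A·B·A·BC
    A ↦ B
    B ↦ A
    C ↦ BC

A->B, B->A, C->BC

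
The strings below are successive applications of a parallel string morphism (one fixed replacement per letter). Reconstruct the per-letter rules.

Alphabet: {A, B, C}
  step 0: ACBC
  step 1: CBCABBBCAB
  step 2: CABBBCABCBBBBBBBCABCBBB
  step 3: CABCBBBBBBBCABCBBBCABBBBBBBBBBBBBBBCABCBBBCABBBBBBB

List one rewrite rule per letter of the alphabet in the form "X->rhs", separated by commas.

A->CB, B->BB, C->CAB

  step 2 ⇒ step 3: CABBBCABCBBBBBBBCABCBBB ⇒ CAB·CB·BB·BB·BB·CAB·CB·BB·CAB·BB·BB·BB·BB·BB·BB·BB·CAB·CB·BB·CAB·BB·BB·BB
    A ↦ CB
    B ↦ BB
    C ↦ CAB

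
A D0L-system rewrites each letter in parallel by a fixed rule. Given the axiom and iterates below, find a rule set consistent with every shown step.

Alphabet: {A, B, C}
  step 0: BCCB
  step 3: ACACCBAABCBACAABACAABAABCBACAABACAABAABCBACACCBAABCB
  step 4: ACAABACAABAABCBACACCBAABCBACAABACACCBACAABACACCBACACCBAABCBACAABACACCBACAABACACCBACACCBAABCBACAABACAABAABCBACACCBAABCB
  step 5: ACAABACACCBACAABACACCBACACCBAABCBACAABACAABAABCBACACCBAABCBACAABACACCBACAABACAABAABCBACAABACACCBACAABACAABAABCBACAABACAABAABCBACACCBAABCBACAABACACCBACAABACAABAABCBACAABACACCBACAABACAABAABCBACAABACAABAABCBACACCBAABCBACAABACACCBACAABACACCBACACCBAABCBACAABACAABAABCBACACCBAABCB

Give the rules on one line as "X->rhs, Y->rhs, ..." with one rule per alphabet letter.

  step 4 ⇒ step 5: ACAABACAABAABCBACACCBAABCBACAABACACCBACAABACACCBACACCBAABCBACAABACACCBACAABACACCBACACCBAABCBACAABACAABAABCBACACCBAABCB ⇒ AC·AAB·AC·AC·CB·AC·AAB·AC·AC·CB·AC·AC·CB·AAB·CB·AC·AAB·AC·AAB·AAB·CB·AC·AC·CB·AAB·CB·AC·AAB·AC·AC·CB·AC·AAB·AC·AAB·AAB·CB·AC·AAB·AC·AC·CB·AC·AAB·AC·AAB·AAB·CB·AC·AAB·AC·AAB·AAB·CB·AC·AC·CB·AAB·CB·AC·AAB·AC·AC·CB·AC·AAB·AC·AAB·AAB·CB·AC·AAB·AC·AC·CB·AC·AAB·AC·AAB·AAB·CB·AC·AAB·AC·AAB·AAB·CB·AC·AC·CB·AAB·CB·AC·AAB·AC·AC·CB·AC·AAB·AC·AC·CB·AC·AC·CB·AAB·CB·AC·AAB·AC·AAB·AAB·CB·AC·AC·CB·AAB·CB
    A ↦ AC
    B ↦ CB
    C ↦ AAB

A->AC, B->CB, C->AAB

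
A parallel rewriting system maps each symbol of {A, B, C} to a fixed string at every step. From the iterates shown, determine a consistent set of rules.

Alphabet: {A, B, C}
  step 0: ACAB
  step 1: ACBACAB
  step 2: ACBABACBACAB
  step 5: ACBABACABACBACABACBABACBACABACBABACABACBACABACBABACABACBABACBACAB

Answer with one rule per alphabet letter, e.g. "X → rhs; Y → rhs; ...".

  step 1 ⇒ step 2: ACBACAB ⇒ AC·B·AB·AC·B·AC·AB
    A ↦ AC
    B ↦ AB
    C ↦ B

A->AC, B->AB, C->B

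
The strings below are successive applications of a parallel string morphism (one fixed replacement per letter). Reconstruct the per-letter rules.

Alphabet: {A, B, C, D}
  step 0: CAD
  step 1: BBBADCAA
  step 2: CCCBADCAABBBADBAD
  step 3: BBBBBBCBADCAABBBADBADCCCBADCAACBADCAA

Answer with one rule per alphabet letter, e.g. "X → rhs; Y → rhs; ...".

  step 2 ⇒ step 3: CCCBADCAABBBADBAD ⇒ BB·BB·BB·C·BAD·CAA·BB·BAD·BAD·C·C·C·BAD·CAA·C·BAD·CAA
    A ↦ BAD
    B ↦ C
    C ↦ BB
    D ↦ CAA

A->BAD, B->C, C->BB, D->CAA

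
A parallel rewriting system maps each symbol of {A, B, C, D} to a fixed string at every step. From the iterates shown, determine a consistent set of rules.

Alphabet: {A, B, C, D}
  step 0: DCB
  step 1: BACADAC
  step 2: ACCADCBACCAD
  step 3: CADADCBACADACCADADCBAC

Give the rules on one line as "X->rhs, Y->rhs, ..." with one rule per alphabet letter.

A->C, B->AC, C->AD, D->BAC

  step 2 ⇒ step 3: ACCADCBACCAD ⇒ C·AD·AD·C·BAC·AD·AC·C·AD·AD·C·BAC
    A ↦ C
    B ↦ AC
    C ↦ AD
    D ↦ BAC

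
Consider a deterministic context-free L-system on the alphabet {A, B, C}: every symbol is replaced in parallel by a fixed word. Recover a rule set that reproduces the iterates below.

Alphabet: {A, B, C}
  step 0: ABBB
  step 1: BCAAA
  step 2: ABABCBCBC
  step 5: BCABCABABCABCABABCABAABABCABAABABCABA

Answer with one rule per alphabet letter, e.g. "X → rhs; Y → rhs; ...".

  step 1 ⇒ step 2: BCAAA ⇒ A·BA·BC·BC·BC
    A ↦ BC
    B ↦ A
    C ↦ BA

A->BC, B->A, C->BA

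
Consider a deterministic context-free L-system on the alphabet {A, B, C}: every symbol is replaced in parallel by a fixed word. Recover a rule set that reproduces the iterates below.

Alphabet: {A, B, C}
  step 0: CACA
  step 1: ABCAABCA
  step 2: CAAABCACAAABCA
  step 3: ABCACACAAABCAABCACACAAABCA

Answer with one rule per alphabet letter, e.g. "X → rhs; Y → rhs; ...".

  step 2 ⇒ step 3: CAAABCACAAABCA ⇒ AB·CA·CA·CA·A·AB·CA·AB·CA·CA·CA·A·AB·CA
    A ↦ CA
    B ↦ A
    C ↦ AB

A->CA, B->A, C->AB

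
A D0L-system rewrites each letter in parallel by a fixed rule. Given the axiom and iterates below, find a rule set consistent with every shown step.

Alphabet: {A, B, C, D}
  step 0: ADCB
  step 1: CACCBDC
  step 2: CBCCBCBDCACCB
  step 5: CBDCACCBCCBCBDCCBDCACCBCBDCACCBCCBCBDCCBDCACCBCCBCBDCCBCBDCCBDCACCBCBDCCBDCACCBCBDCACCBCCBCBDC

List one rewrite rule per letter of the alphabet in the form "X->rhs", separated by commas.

A->C, B->DC, C->CB, D->AC

  step 1 ⇒ step 2: CACCBDC ⇒ CB·C·CB·CB·DC·AC·CB
    A ↦ C
    B ↦ DC
    C ↦ CB
    D ↦ AC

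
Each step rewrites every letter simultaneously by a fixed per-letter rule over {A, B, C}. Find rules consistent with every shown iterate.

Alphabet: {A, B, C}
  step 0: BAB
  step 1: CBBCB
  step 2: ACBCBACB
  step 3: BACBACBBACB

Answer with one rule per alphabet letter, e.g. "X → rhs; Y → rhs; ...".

  step 2 ⇒ step 3: ACBCBACB ⇒ B·A·CB·A·CB·B·A·CB
    A ↦ B
    B ↦ CB
    C ↦ A

A->B, B->CB, C->A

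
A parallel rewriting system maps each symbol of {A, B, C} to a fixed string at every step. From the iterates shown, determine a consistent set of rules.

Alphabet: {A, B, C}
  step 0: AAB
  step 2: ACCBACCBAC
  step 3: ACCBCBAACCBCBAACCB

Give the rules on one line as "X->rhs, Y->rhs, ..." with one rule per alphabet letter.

A->AC, B->A, C->CB

  step 2 ⇒ step 3: ACCBACCBAC ⇒ AC·CB·CB·A·AC·CB·CB·A·AC·CB
    A ↦ AC
    B ↦ A
    C ↦ CB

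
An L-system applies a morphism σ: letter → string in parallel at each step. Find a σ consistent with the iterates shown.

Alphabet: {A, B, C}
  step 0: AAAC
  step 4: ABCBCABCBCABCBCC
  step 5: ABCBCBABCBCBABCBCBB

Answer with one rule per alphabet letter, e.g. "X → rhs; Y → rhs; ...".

  step 4 ⇒ step 5: ABCBCABCBCABCBCC ⇒ AB·C·B·C·B·AB·C·B·C·B·AB·C·B·C·B·B
    A ↦ AB
    B ↦ C
    C ↦ B

A->AB, B->C, C->B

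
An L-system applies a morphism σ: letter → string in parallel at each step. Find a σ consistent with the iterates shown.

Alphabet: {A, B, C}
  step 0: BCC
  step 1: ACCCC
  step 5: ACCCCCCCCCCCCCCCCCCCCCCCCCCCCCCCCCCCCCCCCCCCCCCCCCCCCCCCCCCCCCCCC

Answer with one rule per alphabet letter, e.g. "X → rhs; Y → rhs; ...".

A->B, B->A, C->CC

  step 0 ⇒ step 1: BCC ⇒ A·CC·CC
    B ↦ A
    C ↦ CC
    A ↦ B  (constrained at step 1)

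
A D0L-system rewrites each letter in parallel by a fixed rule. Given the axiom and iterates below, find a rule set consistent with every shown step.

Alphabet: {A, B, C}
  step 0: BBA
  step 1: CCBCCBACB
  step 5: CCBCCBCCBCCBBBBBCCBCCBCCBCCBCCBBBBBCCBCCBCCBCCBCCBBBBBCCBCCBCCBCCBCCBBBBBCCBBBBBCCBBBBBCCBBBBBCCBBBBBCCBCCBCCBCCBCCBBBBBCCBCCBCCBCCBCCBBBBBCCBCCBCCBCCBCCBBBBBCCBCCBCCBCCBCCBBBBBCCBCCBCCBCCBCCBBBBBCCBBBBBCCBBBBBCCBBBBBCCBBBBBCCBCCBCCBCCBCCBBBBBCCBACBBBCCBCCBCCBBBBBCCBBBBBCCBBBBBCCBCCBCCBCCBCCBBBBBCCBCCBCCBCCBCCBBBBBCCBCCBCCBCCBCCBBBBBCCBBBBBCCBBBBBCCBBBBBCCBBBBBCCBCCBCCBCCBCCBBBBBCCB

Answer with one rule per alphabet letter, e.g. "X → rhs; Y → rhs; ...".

A->ACB, B->CCB, C->BB

  step 0 ⇒ step 1: BBA ⇒ CCB·CCB·ACB
    A ↦ ACB
    B ↦ CCB
    C ↦ BB  (constrained at step 1)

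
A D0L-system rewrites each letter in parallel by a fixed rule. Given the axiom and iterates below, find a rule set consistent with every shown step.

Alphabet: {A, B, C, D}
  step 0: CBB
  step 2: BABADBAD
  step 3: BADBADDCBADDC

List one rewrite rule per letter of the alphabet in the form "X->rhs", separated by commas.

  step 2 ⇒ step 3: BABADBAD ⇒ BA·D·BA·D·DC·BA·D·DC
    A ↦ D
    B ↦ BA
    D ↦ DC
    C ↦ B  (constrained at step 0)

A->D, B->BA, C->B, D->DC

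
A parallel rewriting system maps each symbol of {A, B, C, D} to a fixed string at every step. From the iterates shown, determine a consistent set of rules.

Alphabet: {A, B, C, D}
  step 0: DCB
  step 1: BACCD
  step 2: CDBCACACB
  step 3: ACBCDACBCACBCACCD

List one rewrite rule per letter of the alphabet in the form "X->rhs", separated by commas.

A->BC, B->CD, C->AC, D->B

  step 2 ⇒ step 3: CDBCACACB ⇒ AC·B·CD·AC·BC·AC·BC·AC·CD
    A ↦ BC
    B ↦ CD
    C ↦ AC
    D ↦ B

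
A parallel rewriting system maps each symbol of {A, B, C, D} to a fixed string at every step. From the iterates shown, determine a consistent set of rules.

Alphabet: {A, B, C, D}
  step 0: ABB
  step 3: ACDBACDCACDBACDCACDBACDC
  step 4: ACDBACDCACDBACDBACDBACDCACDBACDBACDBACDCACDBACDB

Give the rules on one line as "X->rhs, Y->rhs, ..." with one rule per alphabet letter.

  step 3 ⇒ step 4: ACDBACDCACDBACDCACDBACDC ⇒ AC·DB·AC·DC·AC·DB·AC·DB·AC·DB·AC·DC·AC·DB·AC·DB·AC·DB·AC·DC·AC·DB·AC·DB
    A ↦ AC
    B ↦ DC
    C ↦ DB
    D ↦ AC

A->AC, B->DC, C->DB, D->AC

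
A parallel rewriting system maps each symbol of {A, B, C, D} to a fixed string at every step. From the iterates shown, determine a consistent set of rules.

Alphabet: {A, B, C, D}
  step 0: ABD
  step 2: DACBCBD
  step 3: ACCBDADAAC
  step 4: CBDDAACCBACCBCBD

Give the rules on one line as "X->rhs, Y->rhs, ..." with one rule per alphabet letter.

  step 3 ⇒ step 4: ACCBDADAAC ⇒ CB·D·D·A·AC·CB·AC·CB·CB·D
    A ↦ CB
    B ↦ A
    C ↦ D
    D ↦ AC

A->CB, B->A, C->D, D->AC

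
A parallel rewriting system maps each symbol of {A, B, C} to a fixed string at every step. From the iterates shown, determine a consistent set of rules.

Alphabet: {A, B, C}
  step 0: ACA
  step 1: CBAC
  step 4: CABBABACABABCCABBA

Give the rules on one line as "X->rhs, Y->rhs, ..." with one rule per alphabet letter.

  step 0 ⇒ step 1: ACA ⇒ C·BA·C
    A ↦ C
    C ↦ BA
    B ↦ AB  (constrained at step 1)

A->C, B->AB, C->BA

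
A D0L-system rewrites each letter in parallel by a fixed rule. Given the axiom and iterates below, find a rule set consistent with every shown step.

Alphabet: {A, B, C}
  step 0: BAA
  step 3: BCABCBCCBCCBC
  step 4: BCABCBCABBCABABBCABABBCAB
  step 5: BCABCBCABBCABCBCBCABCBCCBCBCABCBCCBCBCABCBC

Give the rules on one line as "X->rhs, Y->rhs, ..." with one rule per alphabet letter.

A->C, B->BC, C->AB

  step 4 ⇒ step 5: BCABCBCABBCABABBCABABBCAB ⇒ BC·AB·C·BC·AB·BC·AB·C·BC·BC·AB·C·BC·C·BC·BC·AB·C·BC·C·BC·BC·AB·C·BC
    A ↦ C
    B ↦ BC
    C ↦ AB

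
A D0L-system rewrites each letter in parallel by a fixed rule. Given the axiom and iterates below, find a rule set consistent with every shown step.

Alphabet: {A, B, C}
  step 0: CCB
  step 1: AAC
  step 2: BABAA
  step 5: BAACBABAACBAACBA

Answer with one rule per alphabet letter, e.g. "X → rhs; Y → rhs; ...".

  step 1 ⇒ step 2: AAC ⇒ BA·BA·A
    A ↦ BA
    C ↦ A
  step 0 ⇒ step 1: CCB ⇒ A·A·C
    B ↦ C

A->BA, B->C, C->A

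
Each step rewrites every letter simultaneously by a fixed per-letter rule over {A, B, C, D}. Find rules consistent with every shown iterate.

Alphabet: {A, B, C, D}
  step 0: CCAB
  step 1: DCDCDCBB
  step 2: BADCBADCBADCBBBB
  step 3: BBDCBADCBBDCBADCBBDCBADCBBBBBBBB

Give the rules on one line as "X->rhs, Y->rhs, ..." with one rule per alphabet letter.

  step 2 ⇒ step 3: BADCBADCBADCBBBB ⇒ BB·DC·BA·DC·BB·DC·BA·DC·BB·DC·BA·DC·BB·BB·BB·BB
    A ↦ DC
    B ↦ BB
    C ↦ DC
    D ↦ BA

A->DC, B->BB, C->DC, D->BA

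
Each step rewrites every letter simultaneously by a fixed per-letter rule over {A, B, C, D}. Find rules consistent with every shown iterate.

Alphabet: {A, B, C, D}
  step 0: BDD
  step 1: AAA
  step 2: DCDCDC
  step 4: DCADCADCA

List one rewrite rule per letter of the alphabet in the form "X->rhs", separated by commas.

A->DC, B->A, C->B, D->A

  step 1 ⇒ step 2: AAA ⇒ DC·DC·DC
    A ↦ DC
  step 0 ⇒ step 1: BDD ⇒ A·A·A
    B ↦ A
    C ↦ B  (constrained at step 2)
  step 0 ⇒ step 1: BDD ⇒ A·A·A
    D ↦ A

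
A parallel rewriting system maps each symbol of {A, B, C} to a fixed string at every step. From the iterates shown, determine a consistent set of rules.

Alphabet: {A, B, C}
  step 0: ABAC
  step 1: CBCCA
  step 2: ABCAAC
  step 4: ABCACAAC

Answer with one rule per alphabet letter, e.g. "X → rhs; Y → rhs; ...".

  step 1 ⇒ step 2: CBCCA ⇒ A·BC·A·A·C
    A ↦ C
    B ↦ BC
    C ↦ A

A->C, B->BC, C->A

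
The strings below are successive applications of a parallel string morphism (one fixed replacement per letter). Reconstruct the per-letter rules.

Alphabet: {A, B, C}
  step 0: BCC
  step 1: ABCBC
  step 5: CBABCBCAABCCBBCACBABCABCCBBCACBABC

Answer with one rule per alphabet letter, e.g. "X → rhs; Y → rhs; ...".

A->CB, B->A, C->BC

  step 0 ⇒ step 1: BCC ⇒ A·BC·BC
    B ↦ A
    C ↦ BC
    A ↦ CB  (constrained at step 1)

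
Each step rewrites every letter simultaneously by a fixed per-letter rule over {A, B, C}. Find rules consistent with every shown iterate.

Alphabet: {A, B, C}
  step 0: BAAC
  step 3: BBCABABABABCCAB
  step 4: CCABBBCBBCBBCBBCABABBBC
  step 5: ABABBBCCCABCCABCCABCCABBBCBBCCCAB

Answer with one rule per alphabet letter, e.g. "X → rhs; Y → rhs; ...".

A->BB, B->C, C->AB

  step 4 ⇒ step 5: CCABBBCBBCBBCBBCABABBBC ⇒ AB·AB·BB·C·C·C·AB·C·C·AB·C·C·AB·C·C·AB·BB·C·BB·C·C·C·AB
    A ↦ BB
    B ↦ C
    C ↦ AB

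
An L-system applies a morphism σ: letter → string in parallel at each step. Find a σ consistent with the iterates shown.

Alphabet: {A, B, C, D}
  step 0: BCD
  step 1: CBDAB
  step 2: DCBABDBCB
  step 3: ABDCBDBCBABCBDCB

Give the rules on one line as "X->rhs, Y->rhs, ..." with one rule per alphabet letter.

  step 2 ⇒ step 3: DCBABDBCB ⇒ AB·D·CB·DB·CB·AB·CB·D·CB
    A ↦ DB
    B ↦ CB
    C ↦ D
    D ↦ AB

A->DB, B->CB, C->D, D->AB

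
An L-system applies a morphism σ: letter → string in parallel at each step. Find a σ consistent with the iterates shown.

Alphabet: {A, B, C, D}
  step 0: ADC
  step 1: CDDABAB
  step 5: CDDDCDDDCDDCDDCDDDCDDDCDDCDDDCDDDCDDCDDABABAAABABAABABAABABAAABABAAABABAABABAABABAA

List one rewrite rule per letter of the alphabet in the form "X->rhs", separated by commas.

A->CDD, B->D, C->BAB, D->A

  step 0 ⇒ step 1: ADC ⇒ CDD·A·BAB
    A ↦ CDD
    C ↦ BAB
    D ↦ A
    B ↦ D  (constrained at step 1)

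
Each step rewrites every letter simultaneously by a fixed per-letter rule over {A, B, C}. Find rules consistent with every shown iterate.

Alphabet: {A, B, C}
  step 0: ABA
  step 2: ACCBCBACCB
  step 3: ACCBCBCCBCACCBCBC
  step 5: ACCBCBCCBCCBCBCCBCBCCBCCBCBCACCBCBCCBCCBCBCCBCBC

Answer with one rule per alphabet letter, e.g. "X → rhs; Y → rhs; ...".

A->AC, B->C, C->CB

  step 2 ⇒ step 3: ACCBCBACCB ⇒ AC·CB·CB·C·CB·C·AC·CB·CB·C
    A ↦ AC
    B ↦ C
    C ↦ CB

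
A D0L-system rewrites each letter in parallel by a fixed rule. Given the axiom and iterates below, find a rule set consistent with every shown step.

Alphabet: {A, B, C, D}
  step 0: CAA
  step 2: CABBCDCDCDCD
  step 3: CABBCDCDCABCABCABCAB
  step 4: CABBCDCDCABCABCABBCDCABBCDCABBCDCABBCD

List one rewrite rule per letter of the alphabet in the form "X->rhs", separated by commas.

  step 3 ⇒ step 4: CABBCDCDCABCABCABCAB ⇒ CA·BB·CD·CD·CA·B·CA·B·CA·BB·CD·CA·BB·CD·CA·BB·CD·CA·BB·CD
    A ↦ BB
    B ↦ CD
    C ↦ CA
    D ↦ B

A->BB, B->CD, C->CA, D->B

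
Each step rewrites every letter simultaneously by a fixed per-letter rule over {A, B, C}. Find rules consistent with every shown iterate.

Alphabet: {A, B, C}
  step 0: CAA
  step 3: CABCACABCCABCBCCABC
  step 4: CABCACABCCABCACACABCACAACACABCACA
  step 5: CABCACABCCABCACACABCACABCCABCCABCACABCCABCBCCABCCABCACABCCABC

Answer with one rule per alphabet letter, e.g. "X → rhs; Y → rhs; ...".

  step 4 ⇒ step 5: CABCACABCCABCACACABCACAACACABCACA ⇒ CA·BC·A·CA·BC·CA·BC·A·CA·CA·BC·A·CA·BC·CA·BC·CA·BC·A·CA·BC·CA·BC·BC·CA·BC·CA·BC·A·CA·BC·CA·BC
    A ↦ BC
    B ↦ A
    C ↦ CA

A->BC, B->A, C->CA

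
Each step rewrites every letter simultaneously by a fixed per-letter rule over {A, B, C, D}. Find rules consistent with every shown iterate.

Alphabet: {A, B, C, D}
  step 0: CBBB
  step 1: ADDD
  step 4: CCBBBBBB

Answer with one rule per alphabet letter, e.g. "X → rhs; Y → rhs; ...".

  step 0 ⇒ step 1: CBBB ⇒ A·D·D·D
    B ↦ D
    C ↦ A
    A ↦ B  (constrained at step 1)
    D ↦ CC  (constrained at step 1)

A->B, B->D, C->A, D->CC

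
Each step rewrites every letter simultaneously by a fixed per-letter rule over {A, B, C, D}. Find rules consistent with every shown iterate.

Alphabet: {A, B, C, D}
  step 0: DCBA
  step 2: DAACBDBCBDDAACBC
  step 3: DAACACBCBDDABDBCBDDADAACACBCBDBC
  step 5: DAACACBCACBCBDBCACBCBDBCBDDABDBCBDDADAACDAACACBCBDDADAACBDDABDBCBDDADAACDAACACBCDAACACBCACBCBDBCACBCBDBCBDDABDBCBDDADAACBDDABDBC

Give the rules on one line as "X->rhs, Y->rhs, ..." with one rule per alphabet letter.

A->AC, B->BD, C->BC, D->DA

  step 2 ⇒ step 3: DAACBDBCBDDAACBC ⇒ DA·AC·AC·BC·BD·DA·BD·BC·BD·DA·DA·AC·AC·BC·BD·BC
    A ↦ AC
    B ↦ BD
    C ↦ BC
    D ↦ DA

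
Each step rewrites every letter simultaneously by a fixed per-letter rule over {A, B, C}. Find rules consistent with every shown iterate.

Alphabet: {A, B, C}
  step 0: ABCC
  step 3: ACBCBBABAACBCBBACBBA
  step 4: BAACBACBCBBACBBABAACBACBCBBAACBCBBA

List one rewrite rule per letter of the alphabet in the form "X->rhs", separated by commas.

A->BA, B->CB, C->A

  step 3 ⇒ step 4: ACBCBBABAACBCBBACBBA ⇒ BA·A·CB·A·CB·CB·BA·CB·BA·BA·A·CB·A·CB·CB·BA·A·CB·CB·BA
    A ↦ BA
    B ↦ CB
    C ↦ A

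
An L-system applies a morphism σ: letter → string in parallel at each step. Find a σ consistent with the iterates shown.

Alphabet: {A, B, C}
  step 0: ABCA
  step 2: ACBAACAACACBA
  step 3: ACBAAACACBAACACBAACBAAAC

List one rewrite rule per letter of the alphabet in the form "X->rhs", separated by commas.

  step 2 ⇒ step 3: ACBAACAACACBA ⇒ AC·BA·A·AC·AC·BA·AC·AC·BA·AC·BA·A·AC
    A ↦ AC
    B ↦ A
    C ↦ BA

A->AC, B->A, C->BA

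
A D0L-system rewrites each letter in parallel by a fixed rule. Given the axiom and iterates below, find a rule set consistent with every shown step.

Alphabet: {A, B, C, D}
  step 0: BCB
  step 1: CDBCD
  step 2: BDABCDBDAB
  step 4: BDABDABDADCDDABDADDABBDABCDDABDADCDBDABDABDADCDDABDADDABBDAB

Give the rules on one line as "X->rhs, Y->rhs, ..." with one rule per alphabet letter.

A->DAD, B->CD, C->B, D->DAB

  step 1 ⇒ step 2: CDBCD ⇒ B·DAB·CD·B·DAB
    B ↦ CD
    C ↦ B
    D ↦ DAB
    A ↦ DAD  (constrained at step 2)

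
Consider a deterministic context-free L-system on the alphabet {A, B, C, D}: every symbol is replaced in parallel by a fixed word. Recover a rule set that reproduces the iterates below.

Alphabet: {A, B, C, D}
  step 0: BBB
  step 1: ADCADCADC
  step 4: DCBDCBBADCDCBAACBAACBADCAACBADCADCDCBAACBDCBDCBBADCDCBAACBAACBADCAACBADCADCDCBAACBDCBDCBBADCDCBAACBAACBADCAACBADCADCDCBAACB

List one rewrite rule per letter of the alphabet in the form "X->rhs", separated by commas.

A->DCB, B->ADC, C->B, D->AAC

  step 0 ⇒ step 1: BBB ⇒ ADC·ADC·ADC
    B ↦ ADC
    A ↦ DCB  (constrained at step 1)
    C ↦ B  (constrained at step 1)
    D ↦ AAC  (constrained at step 1)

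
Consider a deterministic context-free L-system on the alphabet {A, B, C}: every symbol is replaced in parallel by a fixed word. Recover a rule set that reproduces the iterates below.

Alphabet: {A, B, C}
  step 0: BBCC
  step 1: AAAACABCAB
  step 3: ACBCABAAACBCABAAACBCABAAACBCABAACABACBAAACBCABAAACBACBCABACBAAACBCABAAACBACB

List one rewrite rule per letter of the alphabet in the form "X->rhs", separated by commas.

  step 0 ⇒ step 1: BBCC ⇒ AA·AA·CAB·CAB
    B ↦ AA
    C ↦ CAB
    A ↦ ACB  (constrained at step 1)

A->ACB, B->AA, C->CAB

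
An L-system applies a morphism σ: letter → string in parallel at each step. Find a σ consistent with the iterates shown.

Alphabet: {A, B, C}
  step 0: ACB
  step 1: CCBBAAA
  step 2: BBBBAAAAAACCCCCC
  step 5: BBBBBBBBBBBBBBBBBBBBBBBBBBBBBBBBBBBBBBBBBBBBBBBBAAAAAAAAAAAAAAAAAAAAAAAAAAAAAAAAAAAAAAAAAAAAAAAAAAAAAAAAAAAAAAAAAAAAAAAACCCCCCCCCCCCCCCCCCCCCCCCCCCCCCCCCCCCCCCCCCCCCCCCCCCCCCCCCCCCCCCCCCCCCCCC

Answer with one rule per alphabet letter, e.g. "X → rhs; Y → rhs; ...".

A->CC, B->AAA, C->BB

  step 1 ⇒ step 2: CCBBAAA ⇒ BB·BB·AAA·AAA·CC·CC·CC
    A ↦ CC
    B ↦ AAA
    C ↦ BB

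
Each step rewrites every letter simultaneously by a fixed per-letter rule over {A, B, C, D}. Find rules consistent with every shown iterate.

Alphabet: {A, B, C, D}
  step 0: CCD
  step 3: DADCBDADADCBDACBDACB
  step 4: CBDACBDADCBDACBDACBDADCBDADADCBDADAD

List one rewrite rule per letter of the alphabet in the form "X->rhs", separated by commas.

  step 3 ⇒ step 4: DADCBDADADCBDACBDACB ⇒ CB·DA·CB·DA·D·CB·DA·CB·DA·CB·DA·D·CB·DA·DA·D·CB·DA·DA·D
    A ↦ DA
    B ↦ D
    C ↦ DA
    D ↦ CB

A->DA, B->D, C->DA, D->CB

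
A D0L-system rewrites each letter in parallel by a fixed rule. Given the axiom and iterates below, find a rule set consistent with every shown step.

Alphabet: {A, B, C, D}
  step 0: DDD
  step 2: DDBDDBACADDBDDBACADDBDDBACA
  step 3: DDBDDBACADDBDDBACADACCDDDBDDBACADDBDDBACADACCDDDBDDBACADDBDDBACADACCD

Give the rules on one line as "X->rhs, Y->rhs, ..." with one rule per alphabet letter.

A->D, B->ACA, C->ACC, D->DDB

  step 2 ⇒ step 3: DDBDDBACADDBDDBACADDBDDBACA ⇒ DDB·DDB·ACA·DDB·DDB·ACA·D·ACC·D·DDB·DDB·ACA·DDB·DDB·ACA·D·ACC·D·DDB·DDB·ACA·DDB·DDB·ACA·D·ACC·D
    A ↦ D
    B ↦ ACA
    C ↦ ACC
    D ↦ DDB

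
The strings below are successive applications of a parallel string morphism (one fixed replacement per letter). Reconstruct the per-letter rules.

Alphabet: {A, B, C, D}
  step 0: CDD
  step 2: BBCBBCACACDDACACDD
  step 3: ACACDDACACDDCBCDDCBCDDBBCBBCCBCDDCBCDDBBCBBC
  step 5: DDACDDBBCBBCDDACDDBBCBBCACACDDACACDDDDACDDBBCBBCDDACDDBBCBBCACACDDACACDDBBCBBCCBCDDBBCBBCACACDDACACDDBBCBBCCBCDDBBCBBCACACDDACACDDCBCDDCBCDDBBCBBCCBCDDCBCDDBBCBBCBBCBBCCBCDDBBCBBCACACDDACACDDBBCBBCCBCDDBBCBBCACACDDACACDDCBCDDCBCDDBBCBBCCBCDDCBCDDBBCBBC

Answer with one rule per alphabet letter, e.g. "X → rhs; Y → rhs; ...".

  step 2 ⇒ step 3: BBCBBCACACDDACACDD ⇒ AC·AC·DD·AC·AC·DD·CBC·DD·CBC·DD·BBC·BBC·CBC·DD·CBC·DD·BBC·BBC
    A ↦ CBC
    B ↦ AC
    C ↦ DD
    D ↦ BBC

A->CBC, B->AC, C->DD, D->BBC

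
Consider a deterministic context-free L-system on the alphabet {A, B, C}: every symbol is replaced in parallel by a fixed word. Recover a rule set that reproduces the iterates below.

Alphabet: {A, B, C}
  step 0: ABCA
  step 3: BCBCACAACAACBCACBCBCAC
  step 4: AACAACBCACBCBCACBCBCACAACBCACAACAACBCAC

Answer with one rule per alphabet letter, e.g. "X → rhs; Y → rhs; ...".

A->BC, B->A, C->AC

  step 3 ⇒ step 4: BCBCACAACAACBCACBCBCAC ⇒ A·AC·A·AC·BC·AC·BC·BC·AC·BC·BC·AC·A·AC·BC·AC·A·AC·A·AC·BC·AC
    A ↦ BC
    B ↦ A
    C ↦ AC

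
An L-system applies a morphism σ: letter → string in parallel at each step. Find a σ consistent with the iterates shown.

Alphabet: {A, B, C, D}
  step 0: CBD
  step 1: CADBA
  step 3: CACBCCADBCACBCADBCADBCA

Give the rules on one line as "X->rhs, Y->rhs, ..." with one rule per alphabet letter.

A->CBC, B->DB, C->CA, D->A

  step 0 ⇒ step 1: CBD ⇒ CA·DB·A
    B ↦ DB
    C ↦ CA
    D ↦ A
    A ↦ CBC  (constrained at step 1)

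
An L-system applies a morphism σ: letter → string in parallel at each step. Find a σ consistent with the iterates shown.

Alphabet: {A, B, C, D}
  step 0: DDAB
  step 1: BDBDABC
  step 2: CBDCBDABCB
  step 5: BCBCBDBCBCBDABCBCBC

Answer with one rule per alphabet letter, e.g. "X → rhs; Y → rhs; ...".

  step 1 ⇒ step 2: BDBDABC ⇒ C·BD·C·BD·AB·C·B
    A ↦ AB
    B ↦ C
    C ↦ B
    D ↦ BD

A->AB, B->C, C->B, D->BD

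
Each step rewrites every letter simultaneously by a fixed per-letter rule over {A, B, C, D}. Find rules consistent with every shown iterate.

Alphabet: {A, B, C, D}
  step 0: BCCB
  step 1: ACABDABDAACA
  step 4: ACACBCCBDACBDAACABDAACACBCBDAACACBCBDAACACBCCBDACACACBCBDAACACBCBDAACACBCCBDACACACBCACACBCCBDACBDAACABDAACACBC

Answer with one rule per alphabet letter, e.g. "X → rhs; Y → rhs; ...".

A->C, B->ACA, C->BDA, D->CB

  step 0 ⇒ step 1: BCCB ⇒ ACA·BDA·BDA·ACA
    B ↦ ACA
    C ↦ BDA
    A ↦ C  (constrained at step 1)
    D ↦ CB  (constrained at step 1)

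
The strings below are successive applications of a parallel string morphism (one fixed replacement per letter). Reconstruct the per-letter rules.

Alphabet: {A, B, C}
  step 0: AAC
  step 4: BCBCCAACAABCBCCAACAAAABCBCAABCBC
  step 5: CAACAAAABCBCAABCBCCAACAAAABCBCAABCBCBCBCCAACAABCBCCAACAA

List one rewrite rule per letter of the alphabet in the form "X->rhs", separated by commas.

A->BC, B->C, C->AA

  step 4 ⇒ step 5: BCBCCAACAABCBCCAACAAAABCBCAABCBC ⇒ C·AA·C·AA·AA·BC·BC·AA·BC·BC·C·AA·C·AA·AA·BC·BC·AA·BC·BC·BC·BC·C·AA·C·AA·BC·BC·C·AA·C·AA
    A ↦ BC
    B ↦ C
    C ↦ AA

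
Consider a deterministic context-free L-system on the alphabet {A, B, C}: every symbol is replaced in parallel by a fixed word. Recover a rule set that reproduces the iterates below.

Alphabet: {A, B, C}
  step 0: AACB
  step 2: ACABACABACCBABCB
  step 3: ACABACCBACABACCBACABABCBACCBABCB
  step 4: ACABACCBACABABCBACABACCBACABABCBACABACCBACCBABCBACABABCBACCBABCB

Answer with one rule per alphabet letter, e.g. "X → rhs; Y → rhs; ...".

  step 3 ⇒ step 4: ACABACCBACABACCBACABABCBACCBABCB ⇒ AC·AB·AC·CB·AC·AB·AB·CB·AC·AB·AC·CB·AC·AB·AB·CB·AC·AB·AC·CB·AC·CB·AB·CB·AC·AB·AB·CB·AC·CB·AB·CB
    A ↦ AC
    B ↦ CB
    C ↦ AB

A->AC, B->CB, C->AB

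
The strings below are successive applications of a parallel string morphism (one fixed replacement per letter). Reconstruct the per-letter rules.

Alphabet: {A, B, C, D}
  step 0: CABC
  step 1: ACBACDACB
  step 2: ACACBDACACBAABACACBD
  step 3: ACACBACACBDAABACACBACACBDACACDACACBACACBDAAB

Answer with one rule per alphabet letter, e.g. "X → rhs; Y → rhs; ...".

  step 2 ⇒ step 3: ACACBDACACBAABACACBD ⇒ AC·ACB·AC·ACB·D·AAB·AC·ACB·AC·ACB·D·AC·AC·D·AC·ACB·AC·ACB·D·AAB
    A ↦ AC
    B ↦ D
    C ↦ ACB
    D ↦ AAB

A->AC, B->D, C->ACB, D->AAB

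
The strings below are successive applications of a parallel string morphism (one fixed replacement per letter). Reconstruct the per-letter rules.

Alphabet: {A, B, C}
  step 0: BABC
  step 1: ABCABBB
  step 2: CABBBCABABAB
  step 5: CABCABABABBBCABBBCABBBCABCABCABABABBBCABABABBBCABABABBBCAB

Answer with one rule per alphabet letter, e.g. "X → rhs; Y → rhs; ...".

  step 1 ⇒ step 2: ABCABBB ⇒ C·AB·BB·C·AB·AB·AB
    A ↦ C
    B ↦ AB
    C ↦ BB

A->C, B->AB, C->BB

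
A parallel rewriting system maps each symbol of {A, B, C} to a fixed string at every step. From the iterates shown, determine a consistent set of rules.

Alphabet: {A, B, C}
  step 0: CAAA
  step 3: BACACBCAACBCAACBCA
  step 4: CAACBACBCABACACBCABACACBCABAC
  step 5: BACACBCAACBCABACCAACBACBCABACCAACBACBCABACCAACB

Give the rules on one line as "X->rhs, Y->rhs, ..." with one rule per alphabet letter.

  step 4 ⇒ step 5: CAACBACBCABACACBCABACACBCABAC ⇒ B·AC·AC·B·CA·AC·B·CA·B·AC·CA·AC·B·AC·B·CA·B·AC·CA·AC·B·AC·B·CA·B·AC·CA·AC·B
    A ↦ AC
    B ↦ CA
    C ↦ B

A->AC, B->CA, C->B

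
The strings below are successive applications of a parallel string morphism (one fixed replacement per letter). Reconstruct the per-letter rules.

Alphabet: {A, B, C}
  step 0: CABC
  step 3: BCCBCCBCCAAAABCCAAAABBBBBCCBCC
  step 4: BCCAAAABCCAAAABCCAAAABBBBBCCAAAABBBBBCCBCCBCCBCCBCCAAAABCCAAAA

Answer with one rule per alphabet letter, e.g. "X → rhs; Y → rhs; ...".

  step 3 ⇒ step 4: BCCBCCBCCAAAABCCAAAABBBBBCCBCC ⇒ BCC·AA·AA·BCC·AA·AA·BCC·AA·AA·B·B·B·B·BCC·AA·AA·B·B·B·B·BCC·BCC·BCC·BCC·BCC·AA·AA·BCC·AA·AA
    A ↦ B
    B ↦ BCC
    C ↦ AA

A->B, B->BCC, C->AA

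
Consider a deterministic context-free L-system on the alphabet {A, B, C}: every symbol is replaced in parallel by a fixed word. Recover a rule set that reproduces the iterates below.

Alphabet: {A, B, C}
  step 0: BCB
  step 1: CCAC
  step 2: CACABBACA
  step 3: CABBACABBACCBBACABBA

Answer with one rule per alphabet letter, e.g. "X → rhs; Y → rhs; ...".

A->BBA, B->C, C->CA

  step 2 ⇒ step 3: CACABBACA ⇒ CA·BBA·CA·BBA·C·C·BBA·CA·BBA
    A ↦ BBA
    B ↦ C
    C ↦ CA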